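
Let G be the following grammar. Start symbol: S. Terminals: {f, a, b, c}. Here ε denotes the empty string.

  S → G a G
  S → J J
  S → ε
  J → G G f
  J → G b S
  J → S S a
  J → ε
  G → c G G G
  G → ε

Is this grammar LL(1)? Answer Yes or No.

FIRST(S) = {ε, a, b, c, f}
FIRST(J) = {ε, a, b, c, f}
FIRST(G) = {ε, c}
FOLLOW(S) = {$, a, b, c, f}
FOLLOW(J) = {$, a, b, c, f}
FOLLOW(G) = {$, a, b, c, f}
Cell M[G, c] receives both G → c G G G and G → ε — the grammar is not LL(1).

No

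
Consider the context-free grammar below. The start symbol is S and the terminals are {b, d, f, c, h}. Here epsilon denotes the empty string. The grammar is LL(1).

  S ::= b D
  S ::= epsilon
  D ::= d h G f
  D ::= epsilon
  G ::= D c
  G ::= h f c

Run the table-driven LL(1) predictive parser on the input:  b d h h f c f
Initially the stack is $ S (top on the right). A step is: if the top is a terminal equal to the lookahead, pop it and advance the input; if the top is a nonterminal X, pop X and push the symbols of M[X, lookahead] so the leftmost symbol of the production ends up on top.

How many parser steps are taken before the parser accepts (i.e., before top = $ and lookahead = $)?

10

step 1: stack=$ S  input=b d h h f c f $  — expand S ::= b D
step 2: stack=$ D b  input=b d h h f c f $  — match b
step 3: stack=$ D  input=d h h f c f $  — expand D ::= d h G f
step 4: stack=$ f G h d  input=d h h f c f $  — match d
step 5: stack=$ f G h  input=h h f c f $  — match h
step 6: stack=$ f G  input=h f c f $  — expand G ::= h f c
step 7: stack=$ f c f h  input=h f c f $  — match h
step 8: stack=$ f c f  input=f c f $  — match f
step 9: stack=$ f c  input=c f $  — match c
step 10: stack=$ f  input=f $  — match f
Accept reached after 10 steps.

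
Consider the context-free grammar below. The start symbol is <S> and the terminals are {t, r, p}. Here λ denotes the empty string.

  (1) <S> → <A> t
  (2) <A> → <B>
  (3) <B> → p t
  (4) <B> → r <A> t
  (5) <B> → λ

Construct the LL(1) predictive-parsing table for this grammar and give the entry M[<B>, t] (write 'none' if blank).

FIRST(<B>) = {λ, p, r}
FIRST(<A>) = {λ, p, r}  (via <B>)
FIRST(<S>) = {p, r, t}  (via <A> t)
FOLLOW(<S>) includes $ since <S> is the start symbol.
FOLLOW(<A>): in <S>→<A> t, <A> is followed by t with FIRST {t}; in <B>→r <A> t, <A> is followed by t with FIRST {t}. Thus FOLLOW(<A>) = {t}.
FOLLOW(<B>): in <A>→<B>, the suffix after <B> is empty, so FOLLOW(<B>) ⊇ FOLLOW(<A>) = {t}. Thus FOLLOW(<B>) = {t}.
For <B> → p t: FIRST(p t) = {p}, so it goes in M[<B>, t] for t ∈ {p}.
For <B> → r <A> t: FIRST(r <A> t) = {r}, so it goes in M[<B>, t] for t ∈ {r}.
For <B> → λ: FIRST(λ) = {λ}, so it goes in M[<B>, t] for t ∈ {}; since λ ∈ FIRST, also for every t ∈ FOLLOW(<B>) = {t}.

<B> → λ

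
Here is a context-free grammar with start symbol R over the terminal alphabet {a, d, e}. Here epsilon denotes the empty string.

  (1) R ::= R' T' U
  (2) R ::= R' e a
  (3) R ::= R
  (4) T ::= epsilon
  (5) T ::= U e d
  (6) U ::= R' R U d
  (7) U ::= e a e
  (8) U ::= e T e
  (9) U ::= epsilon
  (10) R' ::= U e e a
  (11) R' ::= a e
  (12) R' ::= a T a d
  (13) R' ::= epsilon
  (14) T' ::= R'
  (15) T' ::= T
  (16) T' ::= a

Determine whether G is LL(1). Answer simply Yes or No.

FIRST(R) = {epsilon, a, d, e}
FIRST(T) = {epsilon, a, d, e}
FIRST(U) = {epsilon, a, d, e}
FIRST(R') = {epsilon, a, d, e}
FIRST(T') = {epsilon, a, d, e}
FOLLOW(R) = {$, a, d, e}
FOLLOW(T) = {$, a, d, e}
FOLLOW(U) = {$, a, d, e}
FOLLOW(R') = {$, a, d, e}
FOLLOW(T') = {$, a, d, e}
Cell M[R, $] receives both R ::= R' T' U and R ::= R — the grammar is not LL(1).

No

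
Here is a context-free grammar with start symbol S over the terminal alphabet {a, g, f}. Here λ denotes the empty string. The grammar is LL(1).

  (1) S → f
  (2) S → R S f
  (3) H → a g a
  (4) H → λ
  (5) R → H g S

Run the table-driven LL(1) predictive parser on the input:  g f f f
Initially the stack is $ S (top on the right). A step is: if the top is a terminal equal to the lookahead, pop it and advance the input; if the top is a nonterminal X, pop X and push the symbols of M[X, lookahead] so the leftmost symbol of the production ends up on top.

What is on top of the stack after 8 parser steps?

f

     Stack        Input      Action
  1  $ S          g f f f $  expand S → R S f
  2  $ f S R      g f f f $  expand R → H g S
  3  $ f S S g H  g f f f $  expand H → λ
  4  $ f S S g    g f f f $  match g
  5  $ f S S      f f f $    expand S → f
  6  $ f S f      f f f $    match f
  7  $ f S        f f $      expand S → f
  8  $ f f        f f $      match f
Stack after step 8: $ f (top = f).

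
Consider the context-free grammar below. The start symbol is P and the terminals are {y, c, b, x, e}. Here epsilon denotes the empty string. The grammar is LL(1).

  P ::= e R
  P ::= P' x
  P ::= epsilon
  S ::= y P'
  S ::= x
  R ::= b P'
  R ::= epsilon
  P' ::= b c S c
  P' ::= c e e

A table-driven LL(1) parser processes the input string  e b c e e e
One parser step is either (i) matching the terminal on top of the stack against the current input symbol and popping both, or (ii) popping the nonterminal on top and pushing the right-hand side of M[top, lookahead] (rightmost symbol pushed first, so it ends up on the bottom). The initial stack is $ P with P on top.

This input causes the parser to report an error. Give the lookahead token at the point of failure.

e

     Stack    Input          Action
  1  $ P      e b c e e e $  expand P ::= e R
  2  $ R e    e b c e e e $  match e
  3  $ R      b c e e e $    expand R ::= b P'
  4  $ P' b   b c e e e $    match b
  5  $ P'     c e e e $      expand P' ::= c e e
  6  $ e e c  c e e e $      match c
  7  $ e e    e e e $        match e
  8  $ e      e e $          match e
  9  $        e $            error: stack empty but input remains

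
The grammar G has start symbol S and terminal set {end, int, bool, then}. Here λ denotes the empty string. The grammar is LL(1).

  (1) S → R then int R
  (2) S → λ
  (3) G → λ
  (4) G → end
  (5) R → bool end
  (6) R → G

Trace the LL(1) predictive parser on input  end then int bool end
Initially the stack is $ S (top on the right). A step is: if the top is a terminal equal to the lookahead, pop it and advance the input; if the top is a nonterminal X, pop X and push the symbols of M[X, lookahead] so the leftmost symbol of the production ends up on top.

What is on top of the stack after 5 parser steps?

int

step 1: stack=$ S  input=end then int bool end $  — expand S → R then int R
step 2: stack=$ R int then R  input=end then int bool end $  — expand R → G
step 3: stack=$ R int then G  input=end then int bool end $  — expand G → end
step 4: stack=$ R int then end  input=end then int bool end $  — match end
step 5: stack=$ R int then  input=then int bool end $  — match then
Stack after step 5: $ R int (top = int).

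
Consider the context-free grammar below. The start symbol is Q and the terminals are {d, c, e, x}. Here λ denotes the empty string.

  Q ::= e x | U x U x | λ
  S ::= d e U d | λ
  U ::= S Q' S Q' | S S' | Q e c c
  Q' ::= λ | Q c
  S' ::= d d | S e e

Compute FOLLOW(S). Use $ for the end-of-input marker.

FIRST(S) = {λ, d}
FIRST(S') = {d, e}  (via S e e)
FIRST(Q) = {λ, c, d, e, x}  (via U x U x)
FIRST(Q') = {λ, c, d, e, x}  (via Q c)
FIRST(U) = {λ, c, d, e, x}  (via S Q' S Q', S S', Q e c c)
FOLLOW(Q) includes $ since Q is the start symbol.
FOLLOW(Q): in U::=Q e c c, Q is followed by e c c with FIRST {e}; in Q'::=Q c, Q is followed by c with FIRST {c}. Thus FOLLOW(Q) = {$, c, e}.
FOLLOW(U): in Q::=U x U x (occurrence 1), U is followed by x U x with FIRST {x}; in Q::=U x U x (occurrence 2), U is followed by x with FIRST {x}; in S::=d e U d, U is followed by d with FIRST {d}. Thus FOLLOW(U) = {d, x}.
FOLLOW(S): in U::=S Q' S Q' (occurrence 1), S is followed by Q' S Q' with FIRST {λ, c, d, e, x}; in U::=S Q' S Q' (occurrence 1), the suffix after S is nullable, so FOLLOW(S) ⊇ FOLLOW(U) = {d, x}; in U::=S Q' S Q' (occurrence 2), S is followed by Q' with FIRST {λ, c, d, e, x}; in U::=S Q' S Q' (occurrence 2), the suffix after S is nullable, so FOLLOW(S) ⊇ FOLLOW(U) = {d, x}; in U::=S S', S is followed by S' with FIRST {d, e}; in S'::=S e e, S is followed by e e with FIRST {e}. Thus FOLLOW(S) = {c, d, e, x}.
FOLLOW(Q'): in U::=S Q' S Q' (occurrence 1), Q' is followed by S Q' with FIRST {λ, c, d, e, x}; in U::=S Q' S Q' (occurrence 1), the suffix after Q' is nullable, so FOLLOW(Q') ⊇ FOLLOW(U) = {d, x}; in U::=S Q' S Q' (occurrence 2), the suffix after Q' is empty, so FOLLOW(Q') ⊇ FOLLOW(U) = {d, x}. Thus FOLLOW(Q') = {c, d, e, x}.
FOLLOW(S'): in U::=S S', the suffix after S' is empty, so FOLLOW(S') ⊇ FOLLOW(U) = {d, x}. Thus FOLLOW(S') = {d, x}.

{c, d, e, x}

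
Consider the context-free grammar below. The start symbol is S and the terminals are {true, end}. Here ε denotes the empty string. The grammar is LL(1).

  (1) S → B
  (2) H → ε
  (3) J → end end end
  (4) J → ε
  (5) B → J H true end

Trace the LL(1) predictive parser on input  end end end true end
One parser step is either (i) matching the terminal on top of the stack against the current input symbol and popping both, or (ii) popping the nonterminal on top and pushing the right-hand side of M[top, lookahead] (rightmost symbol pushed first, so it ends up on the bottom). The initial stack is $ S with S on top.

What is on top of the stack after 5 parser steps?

end

step 1: stack=$ S  input=end end end true end $  — expand S → B
step 2: stack=$ B  input=end end end true end $  — expand B → J H true end
step 3: stack=$ end true H J  input=end end end true end $  — expand J → end end end
step 4: stack=$ end true H end end end  input=end end end true end $  — match end
step 5: stack=$ end true H end end  input=end end true end $  — match end
Stack after step 5: $ end true H end (top = end).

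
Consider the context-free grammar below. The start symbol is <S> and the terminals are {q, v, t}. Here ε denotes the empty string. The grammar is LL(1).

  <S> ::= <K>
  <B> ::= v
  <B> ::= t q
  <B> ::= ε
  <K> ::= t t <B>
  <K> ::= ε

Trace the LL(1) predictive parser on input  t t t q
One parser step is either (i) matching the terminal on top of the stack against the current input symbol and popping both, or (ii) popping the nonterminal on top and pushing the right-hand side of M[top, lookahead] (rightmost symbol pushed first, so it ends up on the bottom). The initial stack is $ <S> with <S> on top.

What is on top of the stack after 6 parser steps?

q

     Stack      Input      Action
  1  $ <S>      t t t q $  expand <S> ::= <K>
  2  $ <K>      t t t q $  expand <K> ::= t t <B>
  3  $ <B> t t  t t t q $  match t
  4  $ <B> t    t t q $    match t
  5  $ <B>      t q $      expand <B> ::= t q
  6  $ q t      t q $      match t
Stack after step 6: $ q (top = q).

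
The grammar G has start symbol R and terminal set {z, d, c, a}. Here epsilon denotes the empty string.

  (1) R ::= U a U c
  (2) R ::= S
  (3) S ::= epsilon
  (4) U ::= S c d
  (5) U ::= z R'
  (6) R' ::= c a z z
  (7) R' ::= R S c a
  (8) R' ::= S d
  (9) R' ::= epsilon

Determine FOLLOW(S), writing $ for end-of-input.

{$, c, d}

FIRST(S): from S::=epsilon we get {epsilon}. So FIRST(S) = {epsilon}.
FIRST(U): from U::=S c d we get {c}; from U::=z R' we get {z}. So FIRST(U) = {c, z}.
FIRST(R): from R::=U a U c we get {c, z}; from R::=S we get {epsilon}. So FIRST(R) = {epsilon, c, z}.
FIRST(R'): from R'::=c a z z we get {c}; from R'::=R S c a we get {c, z}; from R'::=S d we get {d}; from R'::=epsilon we get {epsilon}. So FIRST(R') = {epsilon, c, d, z}.
FOLLOW(R) includes $ since R is the start symbol.
FOLLOW(R): in R'::=R S c a, R is followed by S c a with FIRST {c}. Thus FOLLOW(R) = {$, c}.
FOLLOW(S): in R::=S, the suffix after S is empty, so FOLLOW(S) ⊇ FOLLOW(R) = {$, c}; in U::=S c d, S is followed by c d with FIRST {c}; in R'::=R S c a, S is followed by c a with FIRST {c}; in R'::=S d, S is followed by d with FIRST {d}. Thus FOLLOW(S) = {$, c, d}.
FOLLOW(U): in R::=U a U c (occurrence 1), U is followed by a U c with FIRST {a}; in R::=U a U c (occurrence 2), U is followed by c with FIRST {c}. Thus FOLLOW(U) = {a, c}.
FOLLOW(R'): in U::=z R', the suffix after R' is empty, so FOLLOW(R') ⊇ FOLLOW(U) = {a, c}. Thus FOLLOW(R') = {a, c}.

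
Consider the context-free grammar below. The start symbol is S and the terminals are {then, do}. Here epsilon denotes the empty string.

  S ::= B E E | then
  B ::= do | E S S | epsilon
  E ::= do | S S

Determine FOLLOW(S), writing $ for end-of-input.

FIRST(S): from S::=B E E we get {do, then}; from S::=then we get {then}. So FIRST(S) = {do, then}.
FIRST(E): from E::=do we get {do}; from E::=S S we get {do, then}. So FIRST(E) = {do, then}.
FIRST(B): from B::=do we get {do}; from B::=E S S we get {do, then}; from B::=epsilon we get {epsilon}. So FIRST(B) = {epsilon, do, then}.
FOLLOW(S) includes $ since S is the start symbol.
FOLLOW(B): in S::=B E E, B is followed by E E with FIRST {do, then}. Thus FOLLOW(B) = {do, then}.
FOLLOW(S): in B::=E S S (occurrence 1), S is followed by S with FIRST {do, then}; in B::=E S S (occurrence 2), the suffix after S is empty, so FOLLOW(S) ⊇ FOLLOW(B) = {do, then}; in E::=S S (occurrence 1), S is followed by S with FIRST {do, then}; in E::=S S (occurrence 2), the suffix after S is empty, so FOLLOW(S) ⊇ FOLLOW(E) = {$, do, then}. Thus FOLLOW(S) = {$, do, then}.
FOLLOW(E): in S::=B E E (occurrence 1), E is followed by E with FIRST {do, then}; in S::=B E E (occurrence 2), the suffix after E is empty, so FOLLOW(E) ⊇ FOLLOW(S) = {$, do, then}; in B::=E S S, E is followed by S S with FIRST {do, then}. Thus FOLLOW(E) = {$, do, then}.

{$, do, then}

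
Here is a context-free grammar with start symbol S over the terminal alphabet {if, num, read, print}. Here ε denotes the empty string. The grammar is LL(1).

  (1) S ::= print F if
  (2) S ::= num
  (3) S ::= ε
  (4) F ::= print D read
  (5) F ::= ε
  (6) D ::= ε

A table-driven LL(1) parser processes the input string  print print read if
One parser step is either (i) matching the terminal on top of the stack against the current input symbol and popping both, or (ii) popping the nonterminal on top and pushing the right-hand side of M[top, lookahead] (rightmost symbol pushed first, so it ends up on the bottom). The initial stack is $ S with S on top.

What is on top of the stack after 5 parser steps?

read

step 1: stack=$ S  input=print print read if $  — expand S ::= print F if
step 2: stack=$ if F print  input=print print read if $  — match print
step 3: stack=$ if F  input=print read if $  — expand F ::= print D read
step 4: stack=$ if read D print  input=print read if $  — match print
step 5: stack=$ if read D  input=read if $  — expand D ::= ε
Stack after step 5: $ if read (top = read).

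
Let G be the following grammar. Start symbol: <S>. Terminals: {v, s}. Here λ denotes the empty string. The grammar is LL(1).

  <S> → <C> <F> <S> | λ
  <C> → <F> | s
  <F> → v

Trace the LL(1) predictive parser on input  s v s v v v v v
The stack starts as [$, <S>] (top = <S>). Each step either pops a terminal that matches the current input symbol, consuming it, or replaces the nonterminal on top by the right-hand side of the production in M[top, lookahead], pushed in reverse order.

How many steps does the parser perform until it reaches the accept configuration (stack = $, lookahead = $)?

step 1: stack=$ <S>  input=s v s v v v v v $  — expand <S> → <C> <F> <S>
step 2: stack=$ <S> <F> <C>  input=s v s v v v v v $  — expand <C> → s
step 3: stack=$ <S> <F> s  input=s v s v v v v v $  — match s
step 4: stack=$ <S> <F>  input=v s v v v v v $  — expand <F> → v
step 5: stack=$ <S> v  input=v s v v v v v $  — match v
step 6: stack=$ <S>  input=s v v v v v $  — expand <S> → <C> <F> <S>
step 7: stack=$ <S> <F> <C>  input=s v v v v v $  — expand <C> → s
step 8: stack=$ <S> <F> s  input=s v v v v v $  — match s
step 9: stack=$ <S> <F>  input=v v v v v $  — expand <F> → v
step 10: stack=$ <S> v  input=v v v v v $  — match v
step 11: stack=$ <S>  input=v v v v $  — expand <S> → <C> <F> <S>
step 12: stack=$ <S> <F> <C>  input=v v v v $  — expand <C> → <F>
step 13: stack=$ <S> <F> <F>  input=v v v v $  — expand <F> → v
step 14: stack=$ <S> <F> v  input=v v v v $  — match v
step 15: stack=$ <S> <F>  input=v v v $  — expand <F> → v
step 16: stack=$ <S> v  input=v v v $  — match v
step 17: stack=$ <S>  input=v v $  — expand <S> → <C> <F> <S>
step 18: stack=$ <S> <F> <C>  input=v v $  — expand <C> → <F>
step 19: stack=$ <S> <F> <F>  input=v v $  — expand <F> → v
step 20: stack=$ <S> <F> v  input=v v $  — match v
step 21: stack=$ <S> <F>  input=v $  — expand <F> → v
step 22: stack=$ <S> v  input=v $  — match v
step 23: stack=$ <S>  input=$  — expand <S> → λ
Accept reached after 23 steps.

23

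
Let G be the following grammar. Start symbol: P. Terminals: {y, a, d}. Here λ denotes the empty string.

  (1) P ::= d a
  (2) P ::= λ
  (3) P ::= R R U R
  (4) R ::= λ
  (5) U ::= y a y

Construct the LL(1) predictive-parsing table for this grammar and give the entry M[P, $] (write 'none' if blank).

FIRST(R): from R::=λ we get {λ}. So FIRST(R) = {λ}.
FIRST(U): from U::=y a y we get {y}. So FIRST(U) = {y}.
FIRST(P): from P::=d a we get {d}; from P::=λ we get {λ}; from P::=R R U R we get {y}. So FIRST(P) = {λ, d, y}.
FOLLOW(P) includes $ since P is the start symbol.
FOLLOW(P): P appears on no right-hand side. Thus FOLLOW(P) = {$}.
For P ::= d a: FIRST(d a) = {d}, so it goes in M[P, t] for t ∈ {d}.
For P ::= λ: FIRST(λ) = {λ}, so it goes in M[P, t] for t ∈ {}; since λ ∈ FIRST, also for every t ∈ FOLLOW(P) = {$}.
For P ::= R R U R: FIRST(R R U R) = {y}, so it goes in M[P, t] for t ∈ {y}.

P ::= λ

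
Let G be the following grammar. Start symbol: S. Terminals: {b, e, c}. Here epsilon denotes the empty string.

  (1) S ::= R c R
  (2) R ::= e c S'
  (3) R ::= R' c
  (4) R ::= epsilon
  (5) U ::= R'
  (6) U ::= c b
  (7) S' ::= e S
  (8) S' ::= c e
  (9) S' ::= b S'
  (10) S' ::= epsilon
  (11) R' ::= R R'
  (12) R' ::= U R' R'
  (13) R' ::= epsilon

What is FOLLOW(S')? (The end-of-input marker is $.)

FIRST(S') = {epsilon, b, c, e}
FIRST(S) = {c, e}  (via R c R)
FIRST(R) = {epsilon, c, e}  (via R' c)
FIRST(U) = {epsilon, c, e}  (via R')
FIRST(R') = {epsilon, c, e}  (via R R', U R' R')
FOLLOW(S) includes $ since S is the start symbol.
FOLLOW(S): in S'::=e S, the suffix after S is empty, so FOLLOW(S) ⊇ FOLLOW(S') = {$, c, e}. Thus FOLLOW(S) = {$, c, e}.
FOLLOW(R): in S::=R c R (occurrence 1), R is followed by c R with FIRST {c}; in S::=R c R (occurrence 2), the suffix after R is empty, so FOLLOW(R) ⊇ FOLLOW(S) = {$, c, e}; in R'::=R R', R is followed by R' with FIRST {epsilon, c, e}; in R'::=R R', the suffix after R is nullable, so FOLLOW(R) ⊇ FOLLOW(R') = {c, e}. Thus FOLLOW(R) = {$, c, e}.
FOLLOW(S'): in R::=e c S', the suffix after S' is empty, so FOLLOW(S') ⊇ FOLLOW(R) = {$, c, e}; in S'::=b S', the suffix after S' is empty (adds nothing new). Thus FOLLOW(S') = {$, c, e}.
FOLLOW(U): in R'::=U R' R', U is followed by R' R' with FIRST {epsilon, c, e}; in R'::=U R' R', the suffix after U is nullable, so FOLLOW(U) ⊇ FOLLOW(R') = {c, e}. Thus FOLLOW(U) = {c, e}.
FOLLOW(R'): in R::=R' c, R' is followed by c with FIRST {c}; in U::=R', the suffix after R' is empty, so FOLLOW(R') ⊇ FOLLOW(U) = {c, e}; in R'::=R R', the suffix after R' is empty (adds nothing new); in R'::=U R' R' (occurrence 1), R' is followed by R' with FIRST {epsilon, c, e}; in R'::=U R' R' (occurrence 1), the suffix after R' is nullable (adds nothing new); in R'::=U R' R' (occurrence 2), the suffix after R' is empty (adds nothing new). Thus FOLLOW(R') = {c, e}.

{$, c, e}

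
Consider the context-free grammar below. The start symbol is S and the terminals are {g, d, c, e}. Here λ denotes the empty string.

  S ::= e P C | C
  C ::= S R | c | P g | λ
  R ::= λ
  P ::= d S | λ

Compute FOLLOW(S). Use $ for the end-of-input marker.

FIRST(R): from R::=λ we get {λ}. So FIRST(R) = {λ}.
FIRST(P): from P::=d S we get {d}; from P::=λ we get {λ}. So FIRST(P) = {λ, d}.
FIRST(S): from S::=e P C we get {e}; from S::=C we get {λ, c, d, e, g}. So FIRST(S) = {λ, c, d, e, g}.
FIRST(C): from C::=S R we get {λ, c, d, e, g}; from C::=c we get {c}; from C::=P g we get {d, g}; from C::=λ we get {λ}. So FIRST(C) = {λ, c, d, e, g}.
FOLLOW(S) includes $ since S is the start symbol.
FOLLOW(S): in C::=S R, S is followed by R with FIRST {λ}; in C::=S R, the suffix after S is nullable, so FOLLOW(S) ⊇ FOLLOW(C) = {$, c, d, e, g}; in P::=d S, the suffix after S is empty, so FOLLOW(S) ⊇ FOLLOW(P) = {$, c, d, e, g}. Thus FOLLOW(S) = {$, c, d, e, g}.
FOLLOW(C): in S::=e P C, the suffix after C is empty, so FOLLOW(C) ⊇ FOLLOW(S) = {$, c, d, e, g}; in S::=C, the suffix after C is empty, so FOLLOW(C) ⊇ FOLLOW(S) = {$, c, d, e, g}. Thus FOLLOW(C) = {$, c, d, e, g}.
FOLLOW(R): in C::=S R, the suffix after R is empty, so FOLLOW(R) ⊇ FOLLOW(C) = {$, c, d, e, g}. Thus FOLLOW(R) = {$, c, d, e, g}.
FOLLOW(P): in S::=e P C, P is followed by C with FIRST {λ, c, d, e, g}; in S::=e P C, the suffix after P is nullable, so FOLLOW(P) ⊇ FOLLOW(S) = {$, c, d, e, g}; in C::=P g, P is followed by g with FIRST {g}. Thus FOLLOW(P) = {$, c, d, e, g}.

{$, c, d, e, g}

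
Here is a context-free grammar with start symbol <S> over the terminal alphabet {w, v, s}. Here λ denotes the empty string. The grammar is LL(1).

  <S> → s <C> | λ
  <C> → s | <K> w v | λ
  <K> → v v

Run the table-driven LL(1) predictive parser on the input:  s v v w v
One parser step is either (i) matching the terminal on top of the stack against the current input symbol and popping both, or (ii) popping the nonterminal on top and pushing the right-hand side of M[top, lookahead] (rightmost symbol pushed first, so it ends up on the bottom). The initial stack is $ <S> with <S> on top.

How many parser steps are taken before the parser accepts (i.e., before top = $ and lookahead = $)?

8

     Stack      Input        Action
  1  $ <S>      s v v w v $  expand <S> → s <C>
  2  $ <C> s    s v v w v $  match s
  3  $ <C>      v v w v $    expand <C> → <K> w v
  4  $ v w <K>  v v w v $    expand <K> → v v
  5  $ v w v v  v v w v $    match v
  6  $ v w v    v w v $      match v
  7  $ v w      w v $        match w
  8  $ v        v $          match v
Accept reached after 8 steps.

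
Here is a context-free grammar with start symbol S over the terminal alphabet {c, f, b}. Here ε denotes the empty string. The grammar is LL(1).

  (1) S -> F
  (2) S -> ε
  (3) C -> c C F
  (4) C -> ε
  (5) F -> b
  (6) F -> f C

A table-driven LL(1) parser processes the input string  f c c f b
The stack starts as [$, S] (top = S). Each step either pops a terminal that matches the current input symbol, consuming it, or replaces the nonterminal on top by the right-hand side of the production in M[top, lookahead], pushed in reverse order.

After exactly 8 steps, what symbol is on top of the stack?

F

step 1: stack=$ S  input=f c c f b $  — expand S -> F
step 2: stack=$ F  input=f c c f b $  — expand F -> f C
step 3: stack=$ C f  input=f c c f b $  — match f
step 4: stack=$ C  input=c c f b $  — expand C -> c C F
step 5: stack=$ F C c  input=c c f b $  — match c
step 6: stack=$ F C  input=c f b $  — expand C -> c C F
step 7: stack=$ F F C c  input=c f b $  — match c
step 8: stack=$ F F C  input=f b $  — expand C -> ε
Stack after step 8: $ F F (top = F).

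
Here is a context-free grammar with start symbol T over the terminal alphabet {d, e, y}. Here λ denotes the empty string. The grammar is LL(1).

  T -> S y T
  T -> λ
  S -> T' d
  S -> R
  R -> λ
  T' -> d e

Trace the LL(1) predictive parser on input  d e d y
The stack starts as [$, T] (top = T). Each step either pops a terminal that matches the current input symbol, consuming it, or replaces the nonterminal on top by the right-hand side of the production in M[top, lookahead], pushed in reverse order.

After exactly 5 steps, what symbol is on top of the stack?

step 1: stack=$ T  input=d e d y $  — expand T -> S y T
step 2: stack=$ T y S  input=d e d y $  — expand S -> T' d
step 3: stack=$ T y d T'  input=d e d y $  — expand T' -> d e
step 4: stack=$ T y d e d  input=d e d y $  — match d
step 5: stack=$ T y d e  input=e d y $  — match e
Stack after step 5: $ T y d (top = d).

d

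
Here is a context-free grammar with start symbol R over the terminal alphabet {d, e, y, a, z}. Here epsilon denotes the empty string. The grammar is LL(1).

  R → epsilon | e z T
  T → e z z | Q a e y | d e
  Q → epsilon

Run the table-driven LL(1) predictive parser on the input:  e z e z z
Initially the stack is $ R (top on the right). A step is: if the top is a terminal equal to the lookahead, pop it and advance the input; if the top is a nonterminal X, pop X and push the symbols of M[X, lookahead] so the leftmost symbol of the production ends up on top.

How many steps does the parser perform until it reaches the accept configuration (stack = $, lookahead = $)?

     Stack    Input        Action
  1  $ R      e z e z z $  expand R → e z T
  2  $ T z e  e z e z z $  match e
  3  $ T z    z e z z $    match z
  4  $ T      e z z $      expand T → e z z
  5  $ z z e  e z z $      match e
  6  $ z z    z z $        match z
  7  $ z      z $          match z
Accept reached after 7 steps.

7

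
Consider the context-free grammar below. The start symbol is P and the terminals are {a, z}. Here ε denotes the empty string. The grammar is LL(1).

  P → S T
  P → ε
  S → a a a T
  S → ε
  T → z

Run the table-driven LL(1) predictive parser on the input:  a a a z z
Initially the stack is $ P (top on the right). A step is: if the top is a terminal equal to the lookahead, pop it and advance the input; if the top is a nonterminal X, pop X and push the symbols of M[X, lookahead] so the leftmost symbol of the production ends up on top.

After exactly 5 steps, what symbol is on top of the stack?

     Stack        Input        Action
  1  $ P          a a a z z $  expand P → S T
  2  $ T S        a a a z z $  expand S → a a a T
  3  $ T T a a a  a a a z z $  match a
  4  $ T T a a    a a z z $    match a
  5  $ T T a      a z z $      match a
Stack after step 5: $ T T (top = T).

T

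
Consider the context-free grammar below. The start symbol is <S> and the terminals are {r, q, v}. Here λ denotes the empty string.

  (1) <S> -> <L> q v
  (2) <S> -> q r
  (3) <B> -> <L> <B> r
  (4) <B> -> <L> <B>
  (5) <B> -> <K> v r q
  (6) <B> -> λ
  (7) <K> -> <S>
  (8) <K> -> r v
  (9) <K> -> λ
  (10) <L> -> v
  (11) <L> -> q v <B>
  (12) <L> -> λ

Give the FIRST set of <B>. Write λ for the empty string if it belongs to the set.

FIRST(<L>): from <L>->v we get {v}; from <L>->q v <B> we get {q}; from <L>->λ we get {λ}. So FIRST(<L>) = {λ, q, v}.
FIRST(<S>): from <S>-><L> q v we get {q, v}; from <S>->q r we get {q}. So FIRST(<S>) = {q, v}.
FIRST(<K>): from <K>-><S> we get {q, v}; from <K>->r v we get {r}; from <K>->λ we get {λ}. So FIRST(<K>) = {λ, q, r, v}.
FIRST(<B>): from <B>-><L> <B> r we get {q, r, v}; from <B>-><L> <B> we get {λ, q, r, v}; from <B>-><K> v r q we get {q, r, v}; from <B>->λ we get {λ}. So FIRST(<B>) = {λ, q, r, v}.

{λ, q, r, v}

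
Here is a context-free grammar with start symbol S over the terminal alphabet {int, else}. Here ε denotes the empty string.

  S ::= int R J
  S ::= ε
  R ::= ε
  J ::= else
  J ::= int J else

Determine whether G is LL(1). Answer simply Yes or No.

FIRST(S) = {ε, int}
FIRST(R) = {ε}
FIRST(J) = {else, int}
FOLLOW(S) = {$}
FOLLOW(R) = {else, int}
FOLLOW(J) = {$, else}
Each cell of M receives at most one production.

Yes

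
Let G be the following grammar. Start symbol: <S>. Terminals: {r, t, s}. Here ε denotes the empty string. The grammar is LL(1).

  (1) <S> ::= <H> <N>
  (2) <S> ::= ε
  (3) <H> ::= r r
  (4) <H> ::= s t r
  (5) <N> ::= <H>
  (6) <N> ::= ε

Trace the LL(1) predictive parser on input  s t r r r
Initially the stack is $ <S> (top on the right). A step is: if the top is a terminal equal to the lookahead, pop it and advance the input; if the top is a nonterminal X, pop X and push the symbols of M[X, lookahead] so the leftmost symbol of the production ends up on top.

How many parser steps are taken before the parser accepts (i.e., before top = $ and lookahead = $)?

9

step 1: stack=$ <S>  input=s t r r r $  — expand <S> ::= <H> <N>
step 2: stack=$ <N> <H>  input=s t r r r $  — expand <H> ::= s t r
step 3: stack=$ <N> r t s  input=s t r r r $  — match s
step 4: stack=$ <N> r t  input=t r r r $  — match t
step 5: stack=$ <N> r  input=r r r $  — match r
step 6: stack=$ <N>  input=r r $  — expand <N> ::= <H>
step 7: stack=$ <H>  input=r r $  — expand <H> ::= r r
step 8: stack=$ r r  input=r r $  — match r
step 9: stack=$ r  input=r $  — match r
Accept reached after 9 steps.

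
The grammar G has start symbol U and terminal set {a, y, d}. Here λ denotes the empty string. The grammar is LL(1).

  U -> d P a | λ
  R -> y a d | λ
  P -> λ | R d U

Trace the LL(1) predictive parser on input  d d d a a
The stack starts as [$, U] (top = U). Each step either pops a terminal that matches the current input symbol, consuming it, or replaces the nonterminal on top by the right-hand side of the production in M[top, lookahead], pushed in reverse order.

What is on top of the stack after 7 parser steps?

step 1: stack=$ U  input=d d d a a $  — expand U -> d P a
step 2: stack=$ a P d  input=d d d a a $  — match d
step 3: stack=$ a P  input=d d a a $  — expand P -> R d U
step 4: stack=$ a U d R  input=d d a a $  — expand R -> λ
step 5: stack=$ a U d  input=d d a a $  — match d
step 6: stack=$ a U  input=d a a $  — expand U -> d P a
step 7: stack=$ a a P d  input=d a a $  — match d
Stack after step 7: $ a a P (top = P).

P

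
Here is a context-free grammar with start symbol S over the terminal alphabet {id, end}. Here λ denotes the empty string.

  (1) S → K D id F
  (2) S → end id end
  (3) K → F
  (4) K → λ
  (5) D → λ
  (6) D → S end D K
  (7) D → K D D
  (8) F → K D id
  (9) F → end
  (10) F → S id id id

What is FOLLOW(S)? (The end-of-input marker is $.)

FIRST(S): from S→K D id F we get {end, id}; from S→end id end we get {end}. So FIRST(S) = {end, id}.
FIRST(K): from K→F we get {end, id}; from K→λ we get {λ}. So FIRST(K) = {λ, end, id}.
FIRST(D): from D→λ we get {λ}; from D→S end D K we get {end, id}; from D→K D D we get {λ, end, id}. So FIRST(D) = {λ, end, id}.
FIRST(F): from F→K D id we get {end, id}; from F→end we get {end}; from F→S id id id we get {end, id}. So FIRST(F) = {end, id}.
FOLLOW(S) includes $ since S is the start symbol.
FOLLOW(S): in D→S end D K, S is followed by end D K with FIRST {end}; in F→S id id id, S is followed by id id id with FIRST {id}. Thus FOLLOW(S) = {$, end, id}.
FOLLOW(D): in S→K D id F, D is followed by id F with FIRST {id}; in D→S end D K, D is followed by K with FIRST {λ, end, id}; in D→S end D K, the suffix after D is nullable (adds nothing new); in D→K D D (occurrence 1), D is followed by D with FIRST {λ, end, id}; in D→K D D (occurrence 1), the suffix after D is nullable (adds nothing new); in D→K D D (occurrence 2), the suffix after D is empty (adds nothing new); in F→K D id, D is followed by id with FIRST {id}. Thus FOLLOW(D) = {end, id}.
FOLLOW(K): in S→K D id F, K is followed by D id F with FIRST {end, id}; in D→S end D K, the suffix after K is empty, so FOLLOW(K) ⊇ FOLLOW(D) = {end, id}; in D→K D D, K is followed by D D with FIRST {λ, end, id}; in D→K D D, the suffix after K is nullable, so FOLLOW(K) ⊇ FOLLOW(D) = {end, id}; in F→K D id, K is followed by D id with FIRST {end, id}. Thus FOLLOW(K) = {end, id}.
FOLLOW(F): in S→K D id F, the suffix after F is empty, so FOLLOW(F) ⊇ FOLLOW(S) = {$, end, id}; in K→F, the suffix after F is empty, so FOLLOW(F) ⊇ FOLLOW(K) = {end, id}. Thus FOLLOW(F) = {$, end, id}.

{$, end, id}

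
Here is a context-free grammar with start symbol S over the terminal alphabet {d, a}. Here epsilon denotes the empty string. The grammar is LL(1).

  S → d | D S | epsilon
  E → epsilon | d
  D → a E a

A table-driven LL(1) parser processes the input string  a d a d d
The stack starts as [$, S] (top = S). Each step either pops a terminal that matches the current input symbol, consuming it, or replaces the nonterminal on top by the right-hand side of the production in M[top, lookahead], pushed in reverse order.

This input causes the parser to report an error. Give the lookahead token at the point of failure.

d

     Stack      Input        Action
  1  $ S        a d a d d $  expand S → D S
  2  $ S D      a d a d d $  expand D → a E a
  3  $ S a E a  a d a d d $  match a
  4  $ S a E    d a d d $    expand E → d
  5  $ S a d    d a d d $    match d
  6  $ S a      a d d $      match a
  7  $ S        d d $        expand S → d
  8  $ d        d d $        match d
  9  $          d $          error: stack empty but input remains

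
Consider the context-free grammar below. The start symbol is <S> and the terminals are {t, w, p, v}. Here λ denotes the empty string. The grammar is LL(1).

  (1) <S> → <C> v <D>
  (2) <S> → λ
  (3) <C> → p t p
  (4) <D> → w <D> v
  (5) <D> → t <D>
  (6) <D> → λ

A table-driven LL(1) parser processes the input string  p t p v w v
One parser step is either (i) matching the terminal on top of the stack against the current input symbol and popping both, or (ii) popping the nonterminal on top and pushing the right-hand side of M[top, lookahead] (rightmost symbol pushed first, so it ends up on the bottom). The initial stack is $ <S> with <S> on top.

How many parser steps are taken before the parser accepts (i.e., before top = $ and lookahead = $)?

      Stack          Input          Action
   1  $ <S>          p t p v w v $  expand <S> → <C> v <D>
   2  $ <D> v <C>    p t p v w v $  expand <C> → p t p
   3  $ <D> v p t p  p t p v w v $  match p
   4  $ <D> v p t    t p v w v $    match t
   5  $ <D> v p      p v w v $      match p
   6  $ <D> v        v w v $        match v
   7  $ <D>          w v $          expand <D> → w <D> v
   8  $ v <D> w      w v $          match w
   9  $ v <D>        v $            expand <D> → λ
  10  $ v            v $            match v
Accept reached after 10 steps.

10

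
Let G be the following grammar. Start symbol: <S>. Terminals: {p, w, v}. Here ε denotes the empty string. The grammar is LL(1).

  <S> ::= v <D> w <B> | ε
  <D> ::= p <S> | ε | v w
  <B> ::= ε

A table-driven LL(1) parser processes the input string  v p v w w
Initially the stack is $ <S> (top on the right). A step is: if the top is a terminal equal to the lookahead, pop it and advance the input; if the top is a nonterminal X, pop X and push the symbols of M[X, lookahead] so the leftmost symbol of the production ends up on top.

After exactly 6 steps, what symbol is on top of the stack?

     Stack                Input        Action
  1  $ <S>                v p v w w $  expand <S> ::= v <D> w <B>
  2  $ <B> w <D> v        v p v w w $  match v
  3  $ <B> w <D>          p v w w $    expand <D> ::= p <S>
  4  $ <B> w <S> p        p v w w $    match p
  5  $ <B> w <S>          v w w $      expand <S> ::= v <D> w <B>
  6  $ <B> w <B> w <D> v  v w w $      match v
Stack after step 6: $ <B> w <B> w <D> (top = <D>).

<D>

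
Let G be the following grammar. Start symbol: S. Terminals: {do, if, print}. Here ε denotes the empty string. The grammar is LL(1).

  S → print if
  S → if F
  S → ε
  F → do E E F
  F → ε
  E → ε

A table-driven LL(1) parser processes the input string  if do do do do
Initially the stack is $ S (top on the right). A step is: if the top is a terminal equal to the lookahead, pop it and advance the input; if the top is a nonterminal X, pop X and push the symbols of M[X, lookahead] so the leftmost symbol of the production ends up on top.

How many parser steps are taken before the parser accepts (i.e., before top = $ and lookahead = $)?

19

step 1: stack=$ S  input=if do do do do $  — expand S → if F
step 2: stack=$ F if  input=if do do do do $  — match if
step 3: stack=$ F  input=do do do do $  — expand F → do E E F
step 4: stack=$ F E E do  input=do do do do $  — match do
step 5: stack=$ F E E  input=do do do $  — expand E → ε
step 6: stack=$ F E  input=do do do $  — expand E → ε
step 7: stack=$ F  input=do do do $  — expand F → do E E F
step 8: stack=$ F E E do  input=do do do $  — match do
step 9: stack=$ F E E  input=do do $  — expand E → ε
step 10: stack=$ F E  input=do do $  — expand E → ε
step 11: stack=$ F  input=do do $  — expand F → do E E F
step 12: stack=$ F E E do  input=do do $  — match do
step 13: stack=$ F E E  input=do $  — expand E → ε
step 14: stack=$ F E  input=do $  — expand E → ε
step 15: stack=$ F  input=do $  — expand F → do E E F
step 16: stack=$ F E E do  input=do $  — match do
step 17: stack=$ F E E  input=$  — expand E → ε
step 18: stack=$ F E  input=$  — expand E → ε
step 19: stack=$ F  input=$  — expand F → ε
Accept reached after 19 steps.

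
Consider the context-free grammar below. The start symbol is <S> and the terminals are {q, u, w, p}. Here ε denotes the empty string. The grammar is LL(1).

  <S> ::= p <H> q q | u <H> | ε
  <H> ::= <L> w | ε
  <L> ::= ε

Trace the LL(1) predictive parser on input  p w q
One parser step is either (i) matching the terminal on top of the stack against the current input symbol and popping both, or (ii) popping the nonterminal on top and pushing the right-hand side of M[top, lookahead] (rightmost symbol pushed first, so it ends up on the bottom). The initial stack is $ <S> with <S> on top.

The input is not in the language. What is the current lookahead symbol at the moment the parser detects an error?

     Stack        Input    Action
  1  $ <S>        p w q $  expand <S> ::= p <H> q q
  2  $ q q <H> p  p w q $  match p
  3  $ q q <H>    w q $    expand <H> ::= <L> w
  4  $ q q w <L>  w q $    expand <L> ::= ε
  5  $ q q w      w q $    match w
  6  $ q q        q $      match q
  7  $ q          $        error: top is terminal q but lookahead is $

$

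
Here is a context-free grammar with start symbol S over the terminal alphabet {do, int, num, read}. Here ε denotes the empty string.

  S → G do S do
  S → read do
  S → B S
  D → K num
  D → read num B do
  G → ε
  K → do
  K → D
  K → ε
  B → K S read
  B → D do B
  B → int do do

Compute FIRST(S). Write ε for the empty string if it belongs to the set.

FIRST(G): from G→ε we get {ε}. So FIRST(G) = {ε}.
FIRST(S): from S→G do S do we get {do}; from S→read do we get {read}; from S→B S we get {do, int, num, read}. So FIRST(S) = {do, int, num, read}.
FIRST(D): from D→K num we get {do, num, read}; from D→read num B do we get {read}. So FIRST(D) = {do, num, read}.
FIRST(K): from K→do we get {do}; from K→D we get {do, num, read}; from K→ε we get {ε}. So FIRST(K) = {ε, do, num, read}.
FIRST(B): from B→K S read we get {do, int, num, read}; from B→D do B we get {do, num, read}; from B→int do do we get {int}. So FIRST(B) = {do, int, num, read}.

{do, int, num, read}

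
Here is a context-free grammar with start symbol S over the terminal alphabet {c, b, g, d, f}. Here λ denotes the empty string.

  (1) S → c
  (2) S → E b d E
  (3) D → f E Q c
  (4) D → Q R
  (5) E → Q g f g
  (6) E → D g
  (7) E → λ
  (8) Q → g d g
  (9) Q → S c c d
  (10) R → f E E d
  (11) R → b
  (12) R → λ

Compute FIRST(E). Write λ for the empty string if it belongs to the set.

{λ, b, c, f, g}

FIRST(R) = {λ, b, f}
FIRST(S) = {b, c, f, g}  (via E b d E)
FIRST(Q) = {b, c, f, g}  (via S c c d)
FIRST(D) = {b, c, f, g}  (via Q R)
FIRST(E) = {λ, b, c, f, g}  (via Q g f g, D g)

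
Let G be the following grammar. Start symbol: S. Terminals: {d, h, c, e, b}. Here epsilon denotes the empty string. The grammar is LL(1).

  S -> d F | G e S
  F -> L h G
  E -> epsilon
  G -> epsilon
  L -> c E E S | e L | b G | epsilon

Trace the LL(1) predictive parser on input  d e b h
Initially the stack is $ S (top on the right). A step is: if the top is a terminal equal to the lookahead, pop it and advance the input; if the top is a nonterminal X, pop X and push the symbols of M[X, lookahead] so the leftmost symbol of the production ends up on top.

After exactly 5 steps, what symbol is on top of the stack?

L

     Stack      Input      Action
  1  $ S        d e b h $  expand S -> d F
  2  $ F d      d e b h $  match d
  3  $ F        e b h $    expand F -> L h G
  4  $ G h L    e b h $    expand L -> e L
  5  $ G h L e  e b h $    match e
Stack after step 5: $ G h L (top = L).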